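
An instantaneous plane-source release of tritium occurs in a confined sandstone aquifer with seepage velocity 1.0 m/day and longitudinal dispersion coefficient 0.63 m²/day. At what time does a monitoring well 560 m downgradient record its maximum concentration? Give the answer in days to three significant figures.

559 days

For the 1D instantaneous-source solution, setting ∂C/∂t = 0 at fixed x gives v²t² + 2Dt − x² = 0, so t = (√(D² + v²x²) − D)/v².
√(D² + v²x²) = √(0.63² + 1.0² × 560²) = 560.0; v² = 1.
t = (560.0 − 0.63)/1 = 559 days (vs. the pure-advection estimate x/v = 560 d).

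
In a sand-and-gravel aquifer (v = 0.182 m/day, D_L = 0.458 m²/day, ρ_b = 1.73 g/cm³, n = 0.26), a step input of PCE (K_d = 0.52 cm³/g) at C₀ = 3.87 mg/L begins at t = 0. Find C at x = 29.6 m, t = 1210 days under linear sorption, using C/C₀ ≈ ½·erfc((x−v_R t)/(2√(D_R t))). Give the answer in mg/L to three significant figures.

Retardation factor R = 1 + ρ_b·K_d/n = 1 + 1.73 × 0.52/0.26 = 4.460.
Sorption retards both mechanisms: v_R = v/R = 0.04081 m/day, D_R = D/R = 0.1027 m²/day.
v_R·t = 0.04081 × 1210 = 49.3801 m; 2√(D_R t) = 22.30 m; argument = (29.6 − 49.3801)/22.30 = -0.8870.
C = C₀ × ½·erfc(-0.8870) = 3.87 × 0.8952 = 3.46 mg/L.

3.46 mg/L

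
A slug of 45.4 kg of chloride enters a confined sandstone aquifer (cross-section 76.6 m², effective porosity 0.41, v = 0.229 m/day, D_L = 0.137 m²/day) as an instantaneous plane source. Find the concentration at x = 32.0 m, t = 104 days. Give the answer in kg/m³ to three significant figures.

0.0334 kg/m³

For an instantaneous plane source, C(x,t) = M/(n_e·A·√(4πDt)) · exp(−(x−vt)²/(4Dt)), with n_e·A the pore (flow) area.
Plume center vt = 0.229 × 104 = 23.816 m, so the well at 32.0 m is 8.184 m downgradient of the peak.
√(4πDt) = 13.38 m, giving peak height M/(n_e·A·√(4πDt)) = 45.4/(0.41 × 76.6 × 13.38) = 0.1080 kg/m³.
(x−vt)²/(4Dt) = (8.184)²/(4 × 0.137 × 104) = 1.175; exp(−1.175) = 0.3088.
C = 0.1080 × 0.3088 = 0.0334 kg/m³.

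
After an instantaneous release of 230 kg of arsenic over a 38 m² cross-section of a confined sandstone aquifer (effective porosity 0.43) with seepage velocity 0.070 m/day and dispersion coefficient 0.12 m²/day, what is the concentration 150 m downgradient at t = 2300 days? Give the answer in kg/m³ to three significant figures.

For an instantaneous plane source, C(x,t) = M/(n_e·A·√(4πDt)) · exp(−(x−vt)²/(4Dt)), with n_e·A the pore (flow) area.
Plume center vt = 0.070 × 2300 = 161 m, so the well at 150 m is 11 m upgradient of the peak.
√(4πDt) = 58.89 m, giving peak height M/(n_e·A·√(4πDt)) = 230/(0.43 × 38 × 58.89) = 0.2390 kg/m³.
(x−vt)²/(4Dt) = (-11)²/(4 × 0.12 × 2300) = 0.1096; exp(−0.1096) = 0.8962.
C = 0.2390 × 0.8962 = 0.214 kg/m³.

0.214 kg/m³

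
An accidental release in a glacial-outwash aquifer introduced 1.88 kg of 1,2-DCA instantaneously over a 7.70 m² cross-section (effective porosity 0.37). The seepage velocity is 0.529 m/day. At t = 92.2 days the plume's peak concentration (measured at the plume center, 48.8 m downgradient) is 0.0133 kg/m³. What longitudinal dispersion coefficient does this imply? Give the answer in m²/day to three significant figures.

2.12 m²/day

At the plume center C_max = M/(n_e·A·√(4πDt)), so D = M²/(4πt·(n_e·A·C_max)²).
n_e·A·C_max = 0.37 × 7.70 × 0.0133 = 0.03789 kg/m.
D = 1.88²/(4π × 92.2 × 0.03789²) = 2.12 m²/day.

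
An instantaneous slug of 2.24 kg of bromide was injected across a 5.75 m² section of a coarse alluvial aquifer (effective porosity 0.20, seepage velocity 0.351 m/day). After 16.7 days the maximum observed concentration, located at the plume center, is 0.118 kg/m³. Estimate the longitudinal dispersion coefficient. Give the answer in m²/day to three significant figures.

1.30 m²/day

At the plume center C_max = M/(n_e·A·√(4πDt)), so D = M²/(4πt·(n_e·A·C_max)²).
n_e·A·C_max = 0.20 × 5.75 × 0.118 = 0.1357 kg/m.
D = 2.24²/(4π × 16.7 × 0.1357²) = 1.30 m²/day.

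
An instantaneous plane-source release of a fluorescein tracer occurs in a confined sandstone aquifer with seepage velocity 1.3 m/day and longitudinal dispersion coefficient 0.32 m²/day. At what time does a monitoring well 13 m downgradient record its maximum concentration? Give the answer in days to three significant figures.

For the 1D instantaneous-source solution, setting ∂C/∂t = 0 at fixed x gives v²t² + 2Dt − x² = 0, so t = (√(D² + v²x²) − D)/v².
√(D² + v²x²) = √(0.32² + 1.3² × 13²) = 16.90; v² = 1.69.
t = (16.90 − 0.32)/1.69 = 9.81 days (vs. the pure-advection estimate x/v = 10.0 d).

9.81 days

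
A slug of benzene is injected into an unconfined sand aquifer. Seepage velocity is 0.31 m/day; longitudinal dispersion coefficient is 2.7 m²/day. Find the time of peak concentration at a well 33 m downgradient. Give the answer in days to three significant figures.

82.0 days

For the 1D instantaneous-source solution, setting ∂C/∂t = 0 at fixed x gives v²t² + 2Dt − x² = 0, so t = (√(D² + v²x²) − D)/v².
√(D² + v²x²) = √(2.7² + 0.31² × 33²) = 10.58; v² = 0.0961.
t = (10.58 − 2.7)/0.0961 = 82.0 days (vs. the pure-advection estimate x/v = 106 d).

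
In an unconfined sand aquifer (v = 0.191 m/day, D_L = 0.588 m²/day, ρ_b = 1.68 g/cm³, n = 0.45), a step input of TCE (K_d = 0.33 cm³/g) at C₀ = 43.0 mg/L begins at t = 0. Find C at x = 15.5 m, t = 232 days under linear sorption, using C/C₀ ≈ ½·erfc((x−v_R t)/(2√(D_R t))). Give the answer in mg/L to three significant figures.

Retardation factor R = 1 + ρ_b·K_d/n = 1 + 1.68 × 0.33/0.45 = 2.232.
Sorption retards both mechanisms: v_R = v/R = 0.08557 m/day, D_R = D/R = 0.2634 m²/day.
v_R·t = 0.08557 × 232 = 19.85224 m; 2√(D_R t) = 15.63 m; argument = (15.5 − 19.85224)/15.63 = -0.2785.
C = C₀ × ½·erfc(-0.2785) = 43.0 × 0.6532 = 28.1 mg/L.

28.1 mg/L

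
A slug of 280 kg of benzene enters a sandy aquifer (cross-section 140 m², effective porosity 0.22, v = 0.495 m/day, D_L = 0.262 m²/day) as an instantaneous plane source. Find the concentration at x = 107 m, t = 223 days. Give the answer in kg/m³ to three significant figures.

0.319 kg/m³

For an instantaneous plane source, C(x,t) = M/(n_e·A·√(4πDt)) · exp(−(x−vt)²/(4Dt)), with n_e·A the pore (flow) area.
Plume center vt = 0.495 × 223 = 110.385 m, so the well at 107 m is 3.385 m upgradient of the peak.
√(4πDt) = 27.10 m, giving peak height M/(n_e·A·√(4πDt)) = 280/(0.22 × 140 × 27.10) = 0.3355 kg/m³.
(x−vt)²/(4Dt) = (-3.385)²/(4 × 0.262 × 223) = 0.04903; exp(−0.04903) = 0.9522.
C = 0.3355 × 0.9522 = 0.319 kg/m³.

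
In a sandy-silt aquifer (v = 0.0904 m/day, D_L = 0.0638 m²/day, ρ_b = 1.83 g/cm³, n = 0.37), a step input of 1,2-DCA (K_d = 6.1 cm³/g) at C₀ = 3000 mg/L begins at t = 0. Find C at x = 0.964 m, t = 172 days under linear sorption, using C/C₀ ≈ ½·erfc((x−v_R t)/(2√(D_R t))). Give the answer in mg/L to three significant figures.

869 mg/L

Retardation factor R = 1 + ρ_b·K_d/n = 1 + 1.83 × 6.1/0.37 = 31.17.
Sorption retards both mechanisms: v_R = v/R = 0.002900 m/day, D_R = D/R = 0.002047 m²/day.
v_R·t = 0.002900 × 172 = 0.4988 m; 2√(D_R t) = 1.187 m; argument = (0.964 − 0.4988)/1.187 = 0.3919.
C = C₀ × ½·erfc(0.3919) = 3000 × 0.2897 = 869 mg/L.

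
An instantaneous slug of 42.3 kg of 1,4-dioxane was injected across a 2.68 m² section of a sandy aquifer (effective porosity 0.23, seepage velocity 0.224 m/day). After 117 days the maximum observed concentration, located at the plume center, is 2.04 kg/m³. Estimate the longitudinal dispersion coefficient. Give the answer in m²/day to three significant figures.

At the plume center C_max = M/(n_e·A·√(4πDt)), so D = M²/(4πt·(n_e·A·C_max)²).
n_e·A·C_max = 0.23 × 2.68 × 2.04 = 1.257 kg/m.
D = 42.3²/(4π × 117 × 1.257²) = 0.770 m²/day.

0.770 m²/day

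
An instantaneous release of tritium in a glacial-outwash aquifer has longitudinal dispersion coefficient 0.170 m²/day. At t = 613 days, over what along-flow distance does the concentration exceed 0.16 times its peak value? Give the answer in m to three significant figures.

The plume is Gaussian with σ = √(2Dt) = √(2 × 0.170 × 613) = 14.44 m.
C/C_peak = exp(−Δx²/(2σ²)) = 0.16 ⇒ Δx = σ·√(−2 ln 0.16) = 14.44 × 1.914 = 27.64 m.
Width = 2Δx = 55.3 m.

55.3 m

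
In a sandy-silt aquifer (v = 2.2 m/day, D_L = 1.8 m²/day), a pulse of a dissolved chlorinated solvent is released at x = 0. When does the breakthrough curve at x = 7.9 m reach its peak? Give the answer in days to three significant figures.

For the 1D instantaneous-source solution, setting ∂C/∂t = 0 at fixed x gives v²t² + 2Dt − x² = 0, so t = (√(D² + v²x²) − D)/v².
√(D² + v²x²) = √(1.8² + 2.2² × 7.9²) = 17.47; v² = 4.84.
t = (17.47 − 1.8)/4.84 = 3.24 days (vs. the pure-advection estimate x/v = 3.59 d).

3.24 days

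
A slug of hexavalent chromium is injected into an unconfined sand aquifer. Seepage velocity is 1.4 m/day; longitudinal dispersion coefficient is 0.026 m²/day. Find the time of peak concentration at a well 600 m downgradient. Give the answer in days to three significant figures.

For the 1D instantaneous-source solution, setting ∂C/∂t = 0 at fixed x gives v²t² + 2Dt − x² = 0, so t = (√(D² + v²x²) − D)/v².
√(D² + v²x²) = √(0.026² + 1.4² × 600²) = 840.0; v² = 1.96.
t = (840.0 − 0.026)/1.96 = 429 days (vs. the pure-advection estimate x/v = 429 d).

429 days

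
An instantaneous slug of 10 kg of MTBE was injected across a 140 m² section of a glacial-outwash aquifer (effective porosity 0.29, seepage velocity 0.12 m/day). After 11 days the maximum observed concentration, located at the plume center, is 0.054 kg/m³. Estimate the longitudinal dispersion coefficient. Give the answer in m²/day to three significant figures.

At the plume center C_max = M/(n_e·A·√(4πDt)), so D = M²/(4πt·(n_e·A·C_max)²).
n_e·A·C_max = 0.29 × 140 × 0.054 = 2.192 kg/m.
D = 10²/(4π × 11 × 2.192²) = 0.151 m²/day.

0.151 m²/day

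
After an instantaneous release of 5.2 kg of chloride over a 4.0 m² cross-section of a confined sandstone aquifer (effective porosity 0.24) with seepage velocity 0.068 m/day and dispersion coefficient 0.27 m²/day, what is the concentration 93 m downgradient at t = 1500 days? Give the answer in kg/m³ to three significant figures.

For an instantaneous plane source, C(x,t) = M/(n_e·A·√(4πDt)) · exp(−(x−vt)²/(4Dt)), with n_e·A the pore (flow) area.
Plume center vt = 0.068 × 1500 = 102 m, so the well at 93 m is 9 m upgradient of the peak.
√(4πDt) = 71.34 m, giving peak height M/(n_e·A·√(4πDt)) = 5.2/(0.24 × 4.0 × 71.34) = 0.07593 kg/m³.
(x−vt)²/(4Dt) = (-9)²/(4 × 0.27 × 1500) = 0.05000; exp(−0.05000) = 0.9512.
C = 0.07593 × 0.9512 = 0.0722 kg/m³.

0.0722 kg/m³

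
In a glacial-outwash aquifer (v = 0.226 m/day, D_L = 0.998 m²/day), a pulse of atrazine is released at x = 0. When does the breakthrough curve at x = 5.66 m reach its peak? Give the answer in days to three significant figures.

For the 1D instantaneous-source solution, setting ∂C/∂t = 0 at fixed x gives v²t² + 2Dt − x² = 0, so t = (√(D² + v²x²) − D)/v².
√(D² + v²x²) = √(0.998² + 0.226² × 5.66²) = 1.622; v² = 0.051076.
t = (1.622 − 0.998)/0.051076 = 12.2 days (vs. the pure-advection estimate x/v = 25.0 d).

12.2 days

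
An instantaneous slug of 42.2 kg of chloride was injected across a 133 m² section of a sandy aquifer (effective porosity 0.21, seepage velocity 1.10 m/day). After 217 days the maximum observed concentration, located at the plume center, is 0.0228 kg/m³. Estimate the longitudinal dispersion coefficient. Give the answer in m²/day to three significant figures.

1.61 m²/day

At the plume center C_max = M/(n_e·A·√(4πDt)), so D = M²/(4πt·(n_e·A·C_max)²).
n_e·A·C_max = 0.21 × 133 × 0.0228 = 0.6368 kg/m.
D = 42.2²/(4π × 217 × 0.6368²) = 1.61 m²/day.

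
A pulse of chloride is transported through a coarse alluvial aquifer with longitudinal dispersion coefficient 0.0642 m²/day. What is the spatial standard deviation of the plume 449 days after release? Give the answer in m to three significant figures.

Dispersive spreading gives a Gaussian with σ² = 2Dt; advection only shifts the center.
σ = √(2 × 0.0642 × 449) = 7.59 m.

7.59 m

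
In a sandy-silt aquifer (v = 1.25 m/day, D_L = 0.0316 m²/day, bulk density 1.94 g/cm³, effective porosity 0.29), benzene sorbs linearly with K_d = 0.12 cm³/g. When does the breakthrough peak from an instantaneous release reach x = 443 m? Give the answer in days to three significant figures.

Retardation factor R = 1 + ρ_b·K_d/n = 1 + 1.94 × 0.12/0.29 = 1.803.
Sorption retards both mechanisms: v_R = v/R = 0.6933 m/day, D_R = D/R = 0.01753 m²/day.
Peak time from v_R²t² + 2D_R t − x² = 0: t = (√(D_R² + v_R²x²) − D_R)/v_R².
√(D_R² + v_R²x²) = √(0.01753² + 0.6933² × 443²) = 307.1; v_R² = 0.4807.
t = (307.1 − 0.01753)/0.4807 = 639 days.

639 days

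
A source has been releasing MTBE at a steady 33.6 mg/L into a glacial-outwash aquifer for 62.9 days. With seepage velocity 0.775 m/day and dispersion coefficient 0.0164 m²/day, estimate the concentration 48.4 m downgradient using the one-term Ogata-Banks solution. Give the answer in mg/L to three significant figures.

20.0 mg/L

For a continuous step input, C/C₀ ≈ ½·erfc((x−vt)/(2√(Dt))).
vt = 0.775 × 62.9 = 48.7475 m and 2√(Dt) = 2√(0.0164 × 62.9) = 2.031 m.
Argument (x−vt)/(2√(Dt)) = (48.4 − 48.7475)/2.031 = -0.1711; ½·erfc(-0.1711) = 0.5956.
C = 33.6 × 0.5956 = 20.0 mg/L.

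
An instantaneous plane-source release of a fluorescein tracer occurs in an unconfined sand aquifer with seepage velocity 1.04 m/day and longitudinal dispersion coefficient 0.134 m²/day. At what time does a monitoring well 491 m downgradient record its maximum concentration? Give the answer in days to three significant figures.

For the 1D instantaneous-source solution, setting ∂C/∂t = 0 at fixed x gives v²t² + 2Dt − x² = 0, so t = (√(D² + v²x²) − D)/v².
√(D² + v²x²) = √(0.134² + 1.04² × 491²) = 510.6; v² = 1.0816.
t = (510.6 − 0.134)/1.0816 = 472 days (vs. the pure-advection estimate x/v = 472 d).

472 days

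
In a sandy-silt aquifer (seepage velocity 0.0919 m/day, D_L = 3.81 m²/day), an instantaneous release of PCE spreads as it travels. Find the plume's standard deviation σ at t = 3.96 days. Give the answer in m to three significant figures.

Dispersive spreading gives a Gaussian with σ² = 2Dt; advection only shifts the center.
σ = √(2 × 3.81 × 3.96) = 5.49 m.

5.49 m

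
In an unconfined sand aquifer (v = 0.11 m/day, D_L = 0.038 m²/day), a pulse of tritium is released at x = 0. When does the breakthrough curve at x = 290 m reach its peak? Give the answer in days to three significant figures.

2630 days

For the 1D instantaneous-source solution, setting ∂C/∂t = 0 at fixed x gives v²t² + 2Dt − x² = 0, so t = (√(D² + v²x²) − D)/v².
√(D² + v²x²) = √(0.038² + 0.11² × 290²) = 31.90; v² = 0.0121.
t = (31.90 − 0.038)/0.0121 = 2630 days (vs. the pure-advection estimate x/v = 2640 d).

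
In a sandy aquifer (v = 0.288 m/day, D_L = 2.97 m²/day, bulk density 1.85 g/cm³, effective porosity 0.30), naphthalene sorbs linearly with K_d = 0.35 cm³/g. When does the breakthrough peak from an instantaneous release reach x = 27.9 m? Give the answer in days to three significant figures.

213 days

Retardation factor R = 1 + ρ_b·K_d/n = 1 + 1.85 × 0.35/0.30 = 3.158.
Sorption retards both mechanisms: v_R = v/R = 0.09120 m/day, D_R = D/R = 0.9405 m²/day.
Peak time from v_R²t² + 2D_R t − x² = 0: t = (√(D_R² + v_R²x²) − D_R)/v_R².
√(D_R² + v_R²x²) = √(0.9405² + 0.09120² × 27.9²) = 2.713; v_R² = 0.008317.
t = (2.713 − 0.9405)/0.008317 = 213 days.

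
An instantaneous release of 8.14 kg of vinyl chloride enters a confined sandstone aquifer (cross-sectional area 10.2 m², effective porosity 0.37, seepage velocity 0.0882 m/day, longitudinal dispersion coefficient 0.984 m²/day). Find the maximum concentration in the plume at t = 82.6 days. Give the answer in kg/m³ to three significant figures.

The peak of an instantaneous 1D plume sits at x = vt; there the Gaussian factor is 1 and C_max = M/(n_e·A·√(4πDt)), where n_e·A is the pore area the mass is dissolved in.
√(4πDt) = √(4π × 0.984 × 82.6) = 31.96 m, so C_max = 8.14/(0.37 × 10.2 × 31.96) = 0.0675 kg/m³.

0.0675 kg/m³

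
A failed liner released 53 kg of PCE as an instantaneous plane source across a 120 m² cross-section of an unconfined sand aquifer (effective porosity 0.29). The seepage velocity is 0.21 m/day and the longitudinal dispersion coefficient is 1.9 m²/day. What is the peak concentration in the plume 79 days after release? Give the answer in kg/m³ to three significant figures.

The peak of an instantaneous 1D plume sits at x = vt; there the Gaussian factor is 1 and C_max = M/(n_e·A·√(4πDt)), where n_e·A is the pore area the mass is dissolved in.
√(4πDt) = √(4π × 1.9 × 79) = 43.43 m, so C_max = 53/(0.29 × 120 × 43.43) = 0.0351 kg/m³.

0.0351 kg/m³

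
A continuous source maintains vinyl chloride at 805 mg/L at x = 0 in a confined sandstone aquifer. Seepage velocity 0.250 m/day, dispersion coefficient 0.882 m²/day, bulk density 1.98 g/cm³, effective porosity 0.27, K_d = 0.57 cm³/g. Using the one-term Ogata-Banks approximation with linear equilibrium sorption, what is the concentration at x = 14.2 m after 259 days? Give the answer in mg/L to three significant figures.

345 mg/L

Retardation factor R = 1 + ρ_b·K_d/n = 1 + 1.98 × 0.57/0.27 = 5.180.
Sorption retards both mechanisms: v_R = v/R = 0.04826 m/day, D_R = D/R = 0.1703 m²/day.
v_R·t = 0.04826 × 259 = 12.49934 m; 2√(D_R t) = 13.28 m; argument = (14.2 − 12.49934)/13.28 = 0.1281.
C = C₀ × ½·erfc(0.1281) = 805 × 0.4281 = 345 mg/L.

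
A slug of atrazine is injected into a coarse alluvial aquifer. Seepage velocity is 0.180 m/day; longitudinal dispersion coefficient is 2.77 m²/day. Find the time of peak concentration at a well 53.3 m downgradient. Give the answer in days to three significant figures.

For the 1D instantaneous-source solution, setting ∂C/∂t = 0 at fixed x gives v²t² + 2Dt − x² = 0, so t = (√(D² + v²x²) − D)/v².
√(D² + v²x²) = √(2.77² + 0.180² × 53.3²) = 9.986; v² = 0.0324.
t = (9.986 − 2.77)/0.0324 = 223 days (vs. the pure-advection estimate x/v = 296 d).

223 days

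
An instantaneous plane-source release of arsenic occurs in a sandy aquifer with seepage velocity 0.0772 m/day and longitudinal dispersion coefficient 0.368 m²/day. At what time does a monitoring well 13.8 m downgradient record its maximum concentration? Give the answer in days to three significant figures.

127 days

For the 1D instantaneous-source solution, setting ∂C/∂t = 0 at fixed x gives v²t² + 2Dt − x² = 0, so t = (√(D² + v²x²) − D)/v².
√(D² + v²x²) = √(0.368² + 0.0772² × 13.8²) = 1.127; v² = 0.00595984.
t = (1.127 − 0.368)/0.00595984 = 127 days (vs. the pure-advection estimate x/v = 179 d).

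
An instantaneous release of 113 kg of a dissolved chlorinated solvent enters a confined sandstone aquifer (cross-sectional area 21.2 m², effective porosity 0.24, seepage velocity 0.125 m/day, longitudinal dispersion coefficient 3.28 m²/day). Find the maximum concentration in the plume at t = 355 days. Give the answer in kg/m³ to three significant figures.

The peak of an instantaneous 1D plume sits at x = vt; there the Gaussian factor is 1 and C_max = M/(n_e·A·√(4πDt)), where n_e·A is the pore area the mass is dissolved in.
√(4πDt) = √(4π × 3.28 × 355) = 121.0 m, so C_max = 113/(0.24 × 21.2 × 121.0) = 0.184 kg/m³.

0.184 kg/m³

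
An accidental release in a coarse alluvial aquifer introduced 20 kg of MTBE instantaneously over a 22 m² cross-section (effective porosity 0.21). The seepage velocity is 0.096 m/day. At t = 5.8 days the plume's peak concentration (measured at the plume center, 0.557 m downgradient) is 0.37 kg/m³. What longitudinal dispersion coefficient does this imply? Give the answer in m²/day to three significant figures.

At the plume center C_max = M/(n_e·A·√(4πDt)), so D = M²/(4πt·(n_e·A·C_max)²).
n_e·A·C_max = 0.21 × 22 × 0.37 = 1.709 kg/m.
D = 20²/(4π × 5.8 × 1.709²) = 1.88 m²/day.

1.88 m²/day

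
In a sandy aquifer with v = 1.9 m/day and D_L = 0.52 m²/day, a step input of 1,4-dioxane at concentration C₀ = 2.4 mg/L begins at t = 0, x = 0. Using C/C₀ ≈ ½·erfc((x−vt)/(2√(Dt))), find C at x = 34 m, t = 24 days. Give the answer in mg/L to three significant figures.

For a continuous step input, C/C₀ ≈ ½·erfc((x−vt)/(2√(Dt))).
vt = 1.9 × 24 = 45.6 m and 2√(Dt) = 2√(0.52 × 24) = 7.065 m.
Argument (x−vt)/(2√(Dt)) = (34 − 45.6)/7.065 = -1.642; ½·erfc(-1.642) = 0.9899.
C = 2.4 × 0.9899 = 2.38 mg/L.

2.38 mg/L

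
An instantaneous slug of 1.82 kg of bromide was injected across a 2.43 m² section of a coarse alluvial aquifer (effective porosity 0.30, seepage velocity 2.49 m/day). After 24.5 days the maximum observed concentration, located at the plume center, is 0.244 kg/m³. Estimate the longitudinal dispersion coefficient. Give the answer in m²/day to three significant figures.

At the plume center C_max = M/(n_e·A·√(4πDt)), so D = M²/(4πt·(n_e·A·C_max)²).
n_e·A·C_max = 0.30 × 2.43 × 0.244 = 0.1779 kg/m.
D = 1.82²/(4π × 24.5 × 0.1779²) = 0.340 m²/day.

0.340 m²/day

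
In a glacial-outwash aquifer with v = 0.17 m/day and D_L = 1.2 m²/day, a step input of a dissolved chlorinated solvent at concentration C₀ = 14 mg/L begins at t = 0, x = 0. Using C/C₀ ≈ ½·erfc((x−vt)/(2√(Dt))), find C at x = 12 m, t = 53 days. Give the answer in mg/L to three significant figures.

5.54 mg/L

For a continuous step input, C/C₀ ≈ ½·erfc((x−vt)/(2√(Dt))).
vt = 0.17 × 53 = 9.01 m and 2√(Dt) = 2√(1.2 × 53) = 15.95 m.
Argument (x−vt)/(2√(Dt)) = (12 − 9.01)/15.95 = 0.1875; ½·erfc(0.1875) = 0.3954.
C = 14 × 0.3954 = 5.54 mg/L.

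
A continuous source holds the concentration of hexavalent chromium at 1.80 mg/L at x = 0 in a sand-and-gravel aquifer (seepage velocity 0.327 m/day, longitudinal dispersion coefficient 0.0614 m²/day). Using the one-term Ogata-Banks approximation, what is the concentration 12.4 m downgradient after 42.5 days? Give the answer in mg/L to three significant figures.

For a continuous step input, C/C₀ ≈ ½·erfc((x−vt)/(2√(Dt))).
vt = 0.327 × 42.5 = 13.8975 m and 2√(Dt) = 2√(0.0614 × 42.5) = 3.231 m.
Argument (x−vt)/(2√(Dt)) = (12.4 − 13.8975)/3.231 = -0.4635; ½·erfc(-0.4635) = 0.7439.
C = 1.80 × 0.7439 = 1.34 mg/L.

1.34 mg/L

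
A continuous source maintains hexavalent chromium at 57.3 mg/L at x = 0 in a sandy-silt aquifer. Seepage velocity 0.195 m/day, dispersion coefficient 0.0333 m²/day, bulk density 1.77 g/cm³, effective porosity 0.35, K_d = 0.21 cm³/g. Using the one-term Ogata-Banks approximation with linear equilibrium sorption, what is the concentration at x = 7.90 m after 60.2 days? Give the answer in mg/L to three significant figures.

3.25 mg/L

Retardation factor R = 1 + ρ_b·K_d/n = 1 + 1.77 × 0.21/0.35 = 2.062.
Sorption retards both mechanisms: v_R = v/R = 0.09457 m/day, D_R = D/R = 0.01615 m²/day.
v_R·t = 0.09457 × 60.2 = 5.693114 m; 2√(D_R t) = 1.972 m; argument = (7.90 − 5.693114)/1.972 = 1.119.
C = C₀ × ½·erfc(1.119) = 57.3 × 0.05677 = 3.25 mg/L.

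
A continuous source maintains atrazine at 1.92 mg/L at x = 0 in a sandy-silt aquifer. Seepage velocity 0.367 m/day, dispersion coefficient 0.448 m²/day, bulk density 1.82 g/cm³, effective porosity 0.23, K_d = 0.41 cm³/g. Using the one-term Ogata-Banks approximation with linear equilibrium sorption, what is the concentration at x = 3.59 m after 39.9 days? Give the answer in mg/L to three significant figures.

Retardation factor R = 1 + ρ_b·K_d/n = 1 + 1.82 × 0.41/0.23 = 4.244.
Sorption retards both mechanisms: v_R = v/R = 0.08648 m/day, D_R = D/R = 0.1056 m²/day.
v_R·t = 0.08648 × 39.9 = 3.450552 m; 2√(D_R t) = 4.105 m; argument = (3.59 − 3.450552)/4.105 = 0.03397.
C = C₀ × ½·erfc(0.03397) = 1.92 × 0.4808 = 0.923 mg/L.

0.923 mg/L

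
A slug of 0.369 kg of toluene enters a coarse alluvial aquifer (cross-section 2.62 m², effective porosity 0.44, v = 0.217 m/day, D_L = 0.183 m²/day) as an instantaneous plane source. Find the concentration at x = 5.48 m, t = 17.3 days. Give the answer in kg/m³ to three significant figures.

0.0401 kg/m³

For an instantaneous plane source, C(x,t) = M/(n_e·A·√(4πDt)) · exp(−(x−vt)²/(4Dt)), with n_e·A the pore (flow) area.
Plume center vt = 0.217 × 17.3 = 3.7541 m, so the well at 5.48 m is 1.7259 m downgradient of the peak.
√(4πDt) = 6.307 m, giving peak height M/(n_e·A·√(4πDt)) = 0.369/(0.44 × 2.62 × 6.307) = 0.05075 kg/m³.
(x−vt)²/(4Dt) = (1.7259)²/(4 × 0.183 × 17.3) = 0.2352; exp(−0.2352) = 0.7904.
C = 0.05075 × 0.7904 = 0.0401 kg/m³.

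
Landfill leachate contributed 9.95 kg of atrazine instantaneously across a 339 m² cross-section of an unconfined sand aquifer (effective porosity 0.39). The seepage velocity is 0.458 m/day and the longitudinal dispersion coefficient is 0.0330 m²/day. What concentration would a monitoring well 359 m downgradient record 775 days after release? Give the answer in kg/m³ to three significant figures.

0.00358 kg/m³

For an instantaneous plane source, C(x,t) = M/(n_e·A·√(4πDt)) · exp(−(x−vt)²/(4Dt)), with n_e·A the pore (flow) area.
Plume center vt = 0.458 × 775 = 354.95 m, so the well at 359 m is 4.05 m downgradient of the peak.
√(4πDt) = 17.93 m, giving peak height M/(n_e·A·√(4πDt)) = 9.95/(0.39 × 339 × 17.93) = 0.004197 kg/m³.
(x−vt)²/(4Dt) = (4.05)²/(4 × 0.0330 × 775) = 0.1603; exp(−0.1603) = 0.8519.
C = 0.004197 × 0.8519 = 0.00358 kg/m³.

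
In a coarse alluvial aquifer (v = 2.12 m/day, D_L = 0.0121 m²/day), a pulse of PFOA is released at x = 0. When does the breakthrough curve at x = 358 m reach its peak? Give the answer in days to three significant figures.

169 days

For the 1D instantaneous-source solution, setting ∂C/∂t = 0 at fixed x gives v²t² + 2Dt − x² = 0, so t = (√(D² + v²x²) − D)/v².
√(D² + v²x²) = √(0.0121² + 2.12² × 358²) = 759.0; v² = 4.4944.
t = (759.0 − 0.0121)/4.4944 = 169 days (vs. the pure-advection estimate x/v = 169 d).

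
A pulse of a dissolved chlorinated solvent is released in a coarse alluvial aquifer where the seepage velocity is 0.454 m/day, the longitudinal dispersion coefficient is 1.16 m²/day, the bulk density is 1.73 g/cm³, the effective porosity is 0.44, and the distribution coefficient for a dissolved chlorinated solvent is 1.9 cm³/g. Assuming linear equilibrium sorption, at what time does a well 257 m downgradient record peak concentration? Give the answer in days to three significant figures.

4750 days

Retardation factor R = 1 + ρ_b·K_d/n = 1 + 1.73 × 1.9/0.44 = 8.470.
Sorption retards both mechanisms: v_R = v/R = 0.05360 m/day, D_R = D/R = 0.1370 m²/day.
Peak time from v_R²t² + 2D_R t − x² = 0: t = (√(D_R² + v_R²x²) − D_R)/v_R².
√(D_R² + v_R²x²) = √(0.1370² + 0.05360² × 257²) = 13.78; v_R² = 0.002873.
t = (13.78 − 0.1370)/0.002873 = 4750 days.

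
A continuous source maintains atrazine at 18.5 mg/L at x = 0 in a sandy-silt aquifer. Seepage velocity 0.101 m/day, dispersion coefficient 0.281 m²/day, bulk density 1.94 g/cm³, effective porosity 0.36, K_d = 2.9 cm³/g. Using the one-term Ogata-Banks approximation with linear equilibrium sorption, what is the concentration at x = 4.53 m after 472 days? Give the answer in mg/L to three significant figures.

Retardation factor R = 1 + ρ_b·K_d/n = 1 + 1.94 × 2.9/0.36 = 16.63.
Sorption retards both mechanisms: v_R = v/R = 0.006073 m/day, D_R = D/R = 0.01690 m²/day.
v_R·t = 0.006073 × 472 = 2.866456 m; 2√(D_R t) = 5.649 m; argument = (4.53 − 2.866456)/5.649 = 0.2945.
C = C₀ × ½·erfc(0.2945) = 18.5 × 0.3385 = 6.26 mg/L.

6.26 mg/L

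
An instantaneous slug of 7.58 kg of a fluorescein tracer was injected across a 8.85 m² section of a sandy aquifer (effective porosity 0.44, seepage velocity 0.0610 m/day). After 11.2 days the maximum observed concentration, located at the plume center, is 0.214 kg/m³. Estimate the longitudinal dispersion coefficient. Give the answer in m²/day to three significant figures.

At the plume center C_max = M/(n_e·A·√(4πDt)), so D = M²/(4πt·(n_e·A·C_max)²).
n_e·A·C_max = 0.44 × 8.85 × 0.214 = 0.8333 kg/m.
D = 7.58²/(4π × 11.2 × 0.8333²) = 0.588 m²/day.

0.588 m²/day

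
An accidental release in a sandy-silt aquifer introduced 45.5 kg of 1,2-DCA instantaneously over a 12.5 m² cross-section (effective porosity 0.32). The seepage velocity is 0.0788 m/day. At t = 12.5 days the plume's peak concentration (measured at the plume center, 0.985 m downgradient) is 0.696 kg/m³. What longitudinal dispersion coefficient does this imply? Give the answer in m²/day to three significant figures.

At the plume center C_max = M/(n_e·A·√(4πDt)), so D = M²/(4πt·(n_e·A·C_max)²).
n_e·A·C_max = 0.32 × 12.5 × 0.696 = 2.784 kg/m.
D = 45.5²/(4π × 12.5 × 2.784²) = 1.70 m²/day.

1.70 m²/day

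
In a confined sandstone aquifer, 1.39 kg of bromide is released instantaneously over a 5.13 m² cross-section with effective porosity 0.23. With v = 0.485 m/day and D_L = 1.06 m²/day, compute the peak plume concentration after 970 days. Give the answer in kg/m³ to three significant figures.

The peak of an instantaneous 1D plume sits at x = vt; there the Gaussian factor is 1 and C_max = M/(n_e·A·√(4πDt)), where n_e·A is the pore area the mass is dissolved in.
√(4πDt) = √(4π × 1.06 × 970) = 113.7 m, so C_max = 1.39/(0.23 × 5.13 × 113.7) = 0.0104 kg/m³.

0.0104 kg/m³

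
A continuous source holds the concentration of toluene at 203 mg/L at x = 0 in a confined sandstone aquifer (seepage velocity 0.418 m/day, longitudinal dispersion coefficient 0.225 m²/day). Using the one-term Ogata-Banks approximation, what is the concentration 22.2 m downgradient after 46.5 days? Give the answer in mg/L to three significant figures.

For a continuous step input, C/C₀ ≈ ½·erfc((x−vt)/(2√(Dt))).
vt = 0.418 × 46.5 = 19.437 m and 2√(Dt) = 2√(0.225 × 46.5) = 6.469 m.
Argument (x−vt)/(2√(Dt)) = (22.2 − 19.437)/6.469 = 0.4271; ½·erfc(0.4271) = 0.2729.
C = 203 × 0.2729 = 55.4 mg/L.

55.4 mg/L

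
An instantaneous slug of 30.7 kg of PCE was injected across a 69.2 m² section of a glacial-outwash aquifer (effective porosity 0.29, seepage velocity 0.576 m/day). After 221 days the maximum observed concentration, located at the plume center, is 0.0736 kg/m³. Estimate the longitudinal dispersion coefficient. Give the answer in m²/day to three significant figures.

0.156 m²/day

At the plume center C_max = M/(n_e·A·√(4πDt)), so D = M²/(4πt·(n_e·A·C_max)²).
n_e·A·C_max = 0.29 × 69.2 × 0.0736 = 1.477 kg/m.
D = 30.7²/(4π × 221 × 1.477²) = 0.156 m²/day.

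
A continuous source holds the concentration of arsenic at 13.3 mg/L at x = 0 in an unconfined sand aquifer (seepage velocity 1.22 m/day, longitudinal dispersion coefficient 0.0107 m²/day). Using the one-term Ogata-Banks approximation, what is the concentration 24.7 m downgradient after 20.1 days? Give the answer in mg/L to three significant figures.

For a continuous step input, C/C₀ ≈ ½·erfc((x−vt)/(2√(Dt))).
vt = 1.22 × 20.1 = 24.522 m and 2√(Dt) = 2√(0.0107 × 20.1) = 0.9275 m.
Argument (x−vt)/(2√(Dt)) = (24.7 − 24.522)/0.9275 = 0.1919; ½·erfc(0.1919) = 0.3930.
C = 13.3 × 0.3930 = 5.23 mg/L.

5.23 mg/L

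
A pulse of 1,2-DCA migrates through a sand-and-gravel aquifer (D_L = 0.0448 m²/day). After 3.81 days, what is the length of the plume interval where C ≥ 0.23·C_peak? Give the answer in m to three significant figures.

2.00 m

The plume is Gaussian with σ = √(2Dt) = √(2 × 0.0448 × 3.81) = 0.5843 m.
C/C_peak = exp(−Δx²/(2σ²)) = 0.23 ⇒ Δx = σ·√(−2 ln 0.23) = 0.5843 × 1.714 = 1.001 m.
Width = 2Δx = 2.00 m.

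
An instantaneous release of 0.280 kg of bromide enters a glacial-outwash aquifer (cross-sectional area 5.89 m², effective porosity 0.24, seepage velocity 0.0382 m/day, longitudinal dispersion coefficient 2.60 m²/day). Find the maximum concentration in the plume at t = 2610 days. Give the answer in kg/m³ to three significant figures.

0.000678 kg/m³

The peak of an instantaneous 1D plume sits at x = vt; there the Gaussian factor is 1 and C_max = M/(n_e·A·√(4πDt)), where n_e·A is the pore area the mass is dissolved in.
√(4πDt) = √(4π × 2.60 × 2610) = 292.0 m, so C_max = 0.280/(0.24 × 5.89 × 292.0) = 0.000678 kg/m³.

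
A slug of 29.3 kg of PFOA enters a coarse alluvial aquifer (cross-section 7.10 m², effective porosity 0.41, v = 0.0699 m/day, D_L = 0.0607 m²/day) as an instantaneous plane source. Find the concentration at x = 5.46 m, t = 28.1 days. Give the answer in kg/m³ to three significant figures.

For an instantaneous plane source, C(x,t) = M/(n_e·A·√(4πDt)) · exp(−(x−vt)²/(4Dt)), with n_e·A the pore (flow) area.
Plume center vt = 0.0699 × 28.1 = 1.96419 m, so the well at 5.46 m is 3.49581 m downgradient of the peak.
√(4πDt) = 4.630 m, giving peak height M/(n_e·A·√(4πDt)) = 29.3/(0.41 × 7.10 × 4.630) = 2.174 kg/m³.
(x−vt)²/(4Dt) = (3.49581)²/(4 × 0.0607 × 28.1) = 1.791; exp(−1.791) = 0.1668.
C = 2.174 × 0.1668 = 0.363 kg/m³.

0.363 kg/m³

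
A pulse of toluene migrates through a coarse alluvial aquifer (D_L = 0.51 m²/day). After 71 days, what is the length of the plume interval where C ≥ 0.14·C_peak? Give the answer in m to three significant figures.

33.8 m

The plume is Gaussian with σ = √(2Dt) = √(2 × 0.51 × 71) = 8.510 m.
C/C_peak = exp(−Δx²/(2σ²)) = 0.14 ⇒ Δx = σ·√(−2 ln 0.14) = 8.510 × 1.983 = 16.88 m.
Width = 2Δx = 33.8 m.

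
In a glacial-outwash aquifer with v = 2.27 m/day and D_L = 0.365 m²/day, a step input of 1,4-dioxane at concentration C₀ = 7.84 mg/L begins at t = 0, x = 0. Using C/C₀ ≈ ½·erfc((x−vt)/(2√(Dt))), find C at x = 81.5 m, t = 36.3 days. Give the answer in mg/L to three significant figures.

For a continuous step input, C/C₀ ≈ ½·erfc((x−vt)/(2√(Dt))).
vt = 2.27 × 36.3 = 82.401 m and 2√(Dt) = 2√(0.365 × 36.3) = 7.280 m.
Argument (x−vt)/(2√(Dt)) = (81.5 − 82.401)/7.280 = -0.1238; ½·erfc(-0.1238) = 0.5695.
C = 7.84 × 0.5695 = 4.46 mg/L.

4.46 mg/L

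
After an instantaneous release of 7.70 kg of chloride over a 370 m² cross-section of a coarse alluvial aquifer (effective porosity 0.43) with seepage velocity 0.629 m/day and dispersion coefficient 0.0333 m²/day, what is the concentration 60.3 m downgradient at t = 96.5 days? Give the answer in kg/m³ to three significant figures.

For an instantaneous plane source, C(x,t) = M/(n_e·A·√(4πDt)) · exp(−(x−vt)²/(4Dt)), with n_e·A the pore (flow) area.
Plume center vt = 0.629 × 96.5 = 60.6985 m, so the well at 60.3 m is 0.3985 m upgradient of the peak.
√(4πDt) = 6.355 m, giving peak height M/(n_e·A·√(4πDt)) = 7.70/(0.43 × 370 × 6.355) = 0.007616 kg/m³.
(x−vt)²/(4Dt) = (-0.3985)²/(4 × 0.0333 × 96.5) = 0.01235; exp(−0.01235) = 0.9877.
C = 0.007616 × 0.9877 = 0.00752 kg/m³.

0.00752 kg/m³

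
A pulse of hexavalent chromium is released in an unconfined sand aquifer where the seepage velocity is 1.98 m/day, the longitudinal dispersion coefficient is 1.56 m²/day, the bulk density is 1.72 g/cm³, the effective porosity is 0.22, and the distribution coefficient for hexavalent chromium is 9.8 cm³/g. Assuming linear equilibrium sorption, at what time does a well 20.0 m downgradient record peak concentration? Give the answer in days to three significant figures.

754 days

Retardation factor R = 1 + ρ_b·K_d/n = 1 + 1.72 × 9.8/0.22 = 77.62.
Sorption retards both mechanisms: v_R = v/R = 0.02551 m/day, D_R = D/R = 0.02010 m²/day.
Peak time from v_R²t² + 2D_R t − x² = 0: t = (√(D_R² + v_R²x²) − D_R)/v_R².
√(D_R² + v_R²x²) = √(0.02010² + 0.02551² × 20.0²) = 0.5106; v_R² = 0.0006508.
t = (0.5106 − 0.02010)/0.0006508 = 754 days.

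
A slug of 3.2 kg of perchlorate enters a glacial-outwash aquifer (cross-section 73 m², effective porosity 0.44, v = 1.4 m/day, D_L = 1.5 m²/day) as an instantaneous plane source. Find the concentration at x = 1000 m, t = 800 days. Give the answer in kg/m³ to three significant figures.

For an instantaneous plane source, C(x,t) = M/(n_e·A·√(4πDt)) · exp(−(x−vt)²/(4Dt)), with n_e·A the pore (flow) area.
Plume center vt = 1.4 × 800 = 1120 m, so the well at 1000 m is 120 m upgradient of the peak.
√(4πDt) = 122.8 m, giving peak height M/(n_e·A·√(4πDt)) = 3.2/(0.44 × 73 × 122.8) = 0.0008113 kg/m³.
(x−vt)²/(4Dt) = (-120)²/(4 × 1.5 × 800) = 3.000; exp(−3.000) = 0.04979.
C = 0.0008113 × 0.04979 = 4.04e-05 kg/m³.

4.04e-05 kg/m³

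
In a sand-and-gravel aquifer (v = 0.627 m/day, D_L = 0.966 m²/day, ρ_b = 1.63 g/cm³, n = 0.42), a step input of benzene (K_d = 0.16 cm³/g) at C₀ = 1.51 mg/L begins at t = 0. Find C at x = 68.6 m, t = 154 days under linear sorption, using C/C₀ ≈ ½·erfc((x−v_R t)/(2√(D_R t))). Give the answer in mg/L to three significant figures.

0.381 mg/L

Retardation factor R = 1 + ρ_b·K_d/n = 1 + 1.63 × 0.16/0.42 = 1.621.
Sorption retards both mechanisms: v_R = v/R = 0.3868 m/day, D_R = D/R = 0.5959 m²/day.
v_R·t = 0.3868 × 154 = 59.5672 m; 2√(D_R t) = 19.16 m; argument = (68.6 − 59.5672)/19.16 = 0.4714.
C = C₀ × ½·erfc(0.4714) = 1.51 × 0.2525 = 0.381 mg/L.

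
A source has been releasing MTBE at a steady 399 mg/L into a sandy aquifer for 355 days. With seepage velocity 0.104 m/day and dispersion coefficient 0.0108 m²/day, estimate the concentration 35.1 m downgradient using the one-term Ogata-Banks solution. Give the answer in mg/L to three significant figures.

297 mg/L

For a continuous step input, C/C₀ ≈ ½·erfc((x−vt)/(2√(Dt))).
vt = 0.104 × 355 = 36.92 m and 2√(Dt) = 2√(0.0108 × 355) = 3.916 m.
Argument (x−vt)/(2√(Dt)) = (35.1 − 36.92)/3.916 = -0.4648; ½·erfc(-0.4648) = 0.7445.
C = 399 × 0.7445 = 297 mg/L.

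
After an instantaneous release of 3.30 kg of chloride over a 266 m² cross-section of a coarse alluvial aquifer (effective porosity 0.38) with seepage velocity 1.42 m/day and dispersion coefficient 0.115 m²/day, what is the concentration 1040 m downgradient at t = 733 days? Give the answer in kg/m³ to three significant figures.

For an instantaneous plane source, C(x,t) = M/(n_e·A·√(4πDt)) · exp(−(x−vt)²/(4Dt)), with n_e·A the pore (flow) area.
Plume center vt = 1.42 × 733 = 1040.86 m, so the well at 1040 m is 0.86 m upgradient of the peak.
√(4πDt) = 32.55 m, giving peak height M/(n_e·A·√(4πDt)) = 3.30/(0.38 × 266 × 32.55) = 0.001003 kg/m³.
(x−vt)²/(4Dt) = (-0.86)²/(4 × 0.115 × 733) = 0.002193; exp(−0.002193) = 0.9978.
C = 0.001003 × 0.9978 = 0.00100 kg/m³.

0.00100 kg/m³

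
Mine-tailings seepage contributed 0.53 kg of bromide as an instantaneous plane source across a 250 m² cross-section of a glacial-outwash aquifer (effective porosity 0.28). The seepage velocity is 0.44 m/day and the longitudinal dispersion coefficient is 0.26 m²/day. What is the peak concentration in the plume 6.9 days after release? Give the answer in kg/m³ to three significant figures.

0.00159 kg/m³

The peak of an instantaneous 1D plume sits at x = vt; there the Gaussian factor is 1 and C_max = M/(n_e·A·√(4πDt)), where n_e·A is the pore area the mass is dissolved in.
√(4πDt) = √(4π × 0.26 × 6.9) = 4.748 m, so C_max = 0.53/(0.28 × 250 × 4.748) = 0.00159 kg/m³.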